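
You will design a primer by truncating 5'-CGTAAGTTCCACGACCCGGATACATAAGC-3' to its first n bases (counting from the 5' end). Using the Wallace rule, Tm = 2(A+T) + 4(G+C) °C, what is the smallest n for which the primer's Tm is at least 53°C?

n = 17

First 16 bases: CGTAAGTTCCACGACC → Tm = 50°C (< 53°C)
First 17 bases: CGTAAGTTCCACGACCC → Tm = 54°C (≥ 53°C)
Since every base adds ≥2°C, Tm only increases with n, so the threshold is first crossed at n = 17.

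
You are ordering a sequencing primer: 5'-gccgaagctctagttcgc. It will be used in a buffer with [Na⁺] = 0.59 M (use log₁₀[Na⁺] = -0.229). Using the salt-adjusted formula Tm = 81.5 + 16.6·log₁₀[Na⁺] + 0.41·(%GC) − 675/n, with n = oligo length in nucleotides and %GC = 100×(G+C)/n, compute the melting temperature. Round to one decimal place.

Length n = 18. C=6, A=3, T=4, G=5
G+C = 11, so %GC = 11/18 × 100 = 61.111%
Salt term: 16.6 × (-0.229) = -3.801
GC term: 0.41 × 61.111 = 25.056; length term: −675/18 = −37.5
Tm = 81.5 + (-3.801) + 25.056 − 37.5 = 65.255 → 65.3°C

65.3°C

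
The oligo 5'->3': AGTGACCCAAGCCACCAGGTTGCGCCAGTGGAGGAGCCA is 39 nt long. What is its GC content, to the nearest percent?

Base counts: T=4, C=12, G=13, A=10
G+C = 13 + 12 = 25 out of 39 bases
%GC = 25/39 × 100 = 64.1% ≈ 64%

64%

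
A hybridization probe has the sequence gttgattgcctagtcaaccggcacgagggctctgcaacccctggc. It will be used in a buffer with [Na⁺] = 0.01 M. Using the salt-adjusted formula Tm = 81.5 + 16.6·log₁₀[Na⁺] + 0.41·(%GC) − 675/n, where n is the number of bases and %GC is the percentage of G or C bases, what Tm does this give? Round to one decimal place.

Length n = 45. Counting bases: C=15, T=9, A=8, G=13
G+C = 28, so %GC = 28/45 × 100 = 62.222%
Salt term: 16.6 × (-2) = -33.2
GC term: 0.41 × 62.222 = 25.511; length term: −675/45 = −15
Tm = 81.5 + (-33.2) + 25.511 − 15 = 58.811 → 58.8°C

58.8°C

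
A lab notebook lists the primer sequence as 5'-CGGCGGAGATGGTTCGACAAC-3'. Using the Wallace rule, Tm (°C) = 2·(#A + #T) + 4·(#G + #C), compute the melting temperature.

68°C

T=3, A=5, C=5, G=8
So N_AT = 8 and N_GC = 13.
Tm = 4·13 + 2·8 = 52 + 16 = 68°C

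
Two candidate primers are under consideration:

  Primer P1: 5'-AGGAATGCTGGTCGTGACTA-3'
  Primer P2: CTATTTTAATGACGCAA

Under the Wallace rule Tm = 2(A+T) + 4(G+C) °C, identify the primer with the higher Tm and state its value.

Primer P1, 60°C

Primer P1: A+T=10, G+C=10 → Tm = 2(10)+4(10) = 60°C
Primer P2: A+T=12, G+C=5 → Tm = 2(12)+4(5) = 44°C
60°C vs 44°C → primer P1 is higher.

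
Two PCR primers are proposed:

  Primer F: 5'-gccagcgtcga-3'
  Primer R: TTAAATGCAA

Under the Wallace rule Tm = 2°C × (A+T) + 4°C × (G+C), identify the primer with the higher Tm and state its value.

Primer F: A+T=3, G+C=8 → Tm = 2(3)+4(8) = 38°C
Primer R: A+T=8, G+C=2 → Tm = 2(8)+4(2) = 24°C
38°C vs 24°C → primer F is higher.

Primer F, 38°C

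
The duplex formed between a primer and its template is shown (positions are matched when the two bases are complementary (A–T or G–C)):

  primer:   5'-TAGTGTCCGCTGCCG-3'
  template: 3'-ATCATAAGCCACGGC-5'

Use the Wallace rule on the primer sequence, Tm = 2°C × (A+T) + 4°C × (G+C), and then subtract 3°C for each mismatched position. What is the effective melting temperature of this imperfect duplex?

Primer base counts: A=1, T=4, G=5, C=5 → A+T=5, G+C=10
Perfect-match Tm = 2(5) + 4(10) = 10 + 40 = 50°C
Mismatches (positions where the bases are not complementary): 3 (at positions 5, 7, 10)
Effective Tm = 50 − 3×3 = 50 − 9 = 41°C

41°C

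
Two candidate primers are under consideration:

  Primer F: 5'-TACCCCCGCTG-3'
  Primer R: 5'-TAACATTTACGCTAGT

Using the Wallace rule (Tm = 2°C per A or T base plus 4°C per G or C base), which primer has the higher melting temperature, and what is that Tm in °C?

Primer R, 42°C

Primer F: A+T=3, G+C=8 → Tm = 2(3)+4(8) = 38°C
Primer R: A+T=11, G+C=5 → Tm = 2(11)+4(5) = 42°C
38°C vs 42°C → primer R is higher.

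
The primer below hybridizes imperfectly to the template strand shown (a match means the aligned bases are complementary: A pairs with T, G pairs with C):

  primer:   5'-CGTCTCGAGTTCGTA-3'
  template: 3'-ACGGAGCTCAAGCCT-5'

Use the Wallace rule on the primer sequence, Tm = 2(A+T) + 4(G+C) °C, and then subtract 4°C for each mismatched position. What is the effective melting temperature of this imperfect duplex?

Primer base counts: A=2, T=5, G=4, C=4 → A+T=7, G+C=8
Perfect-match Tm = 2(7) + 4(8) = 14 + 32 = 46°C
Mismatches (positions where the bases are not complementary): 3 (at positions 1, 3, 14)
Effective Tm = 46 − 3×4 = 46 − 12 = 34°C

34°C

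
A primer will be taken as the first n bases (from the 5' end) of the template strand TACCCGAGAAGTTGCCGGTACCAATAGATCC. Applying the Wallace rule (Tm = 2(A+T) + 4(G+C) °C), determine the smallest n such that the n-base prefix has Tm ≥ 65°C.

n = 21

First 20 bases: TACCCGAGAAGTTGCCGGTA → Tm = 62°C (< 65°C)
First 21 bases: TACCCGAGAAGTTGCCGGTAC → Tm = 66°C (≥ 65°C)
Since every base adds ≥2°C, Tm only increases with n, so the threshold is first crossed at n = 21.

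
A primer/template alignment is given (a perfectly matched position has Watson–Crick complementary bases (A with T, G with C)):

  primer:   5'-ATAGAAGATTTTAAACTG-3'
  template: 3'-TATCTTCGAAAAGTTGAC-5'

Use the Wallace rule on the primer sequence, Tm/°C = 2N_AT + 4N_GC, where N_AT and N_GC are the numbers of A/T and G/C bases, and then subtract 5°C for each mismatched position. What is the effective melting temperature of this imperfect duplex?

Primer base counts: A=8, T=6, G=3, C=1 → A+T=14, G+C=4
Perfect-match Tm = 2(14) + 4(4) = 28 + 16 = 44°C
Mismatches (positions where the bases are not complementary): 2 (at positions 8, 13)
Effective Tm = 44 − 2×5 = 44 − 10 = 34°C

34°C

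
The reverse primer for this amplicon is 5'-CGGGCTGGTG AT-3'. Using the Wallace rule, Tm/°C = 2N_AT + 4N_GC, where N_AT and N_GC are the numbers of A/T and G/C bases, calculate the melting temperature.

40°C

Counting bases: A=1, G=6, T=3, C=2
So N_AT = 4 and N_GC = 8.
Tm = 2(4) + 4(8) = 8 + 32 = 40°C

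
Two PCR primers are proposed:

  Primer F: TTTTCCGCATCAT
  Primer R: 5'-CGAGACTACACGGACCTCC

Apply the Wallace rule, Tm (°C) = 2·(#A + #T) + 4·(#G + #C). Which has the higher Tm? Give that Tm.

Primer R, 62°C

Primer F: A+T=8, G+C=5 → Tm = 2(8)+4(5) = 36°C
Primer R: A+T=7, G+C=12 → Tm = 2(7)+4(12) = 62°C
36°C vs 62°C → primer R is higher.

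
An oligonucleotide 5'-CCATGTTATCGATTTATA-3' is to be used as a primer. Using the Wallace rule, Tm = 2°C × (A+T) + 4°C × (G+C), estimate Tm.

Base counts: T=8, G=2, C=3, A=5
A+T = 13, G+C = 5
Tm = 2(13) + 4(5) = 26 + 20 = 46°C

46°C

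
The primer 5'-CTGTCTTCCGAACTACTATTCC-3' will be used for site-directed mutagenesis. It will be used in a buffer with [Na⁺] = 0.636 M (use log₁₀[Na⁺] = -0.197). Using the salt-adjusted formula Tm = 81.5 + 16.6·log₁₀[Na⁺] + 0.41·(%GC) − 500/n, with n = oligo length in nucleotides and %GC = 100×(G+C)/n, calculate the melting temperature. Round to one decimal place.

74.1°C

Length n = 22. C=8, T=8, A=4, G=2
G+C = 10, so %GC = 10/22 × 100 = 45.455%
Salt term: 16.6 × (-0.197) = -3.27
GC term: 0.41 × 45.455 = 18.637; length term: −500/22 = −22.727
Tm = 81.5 + (-3.27) + 18.637 − 22.727 = 74.14 → 74.1°C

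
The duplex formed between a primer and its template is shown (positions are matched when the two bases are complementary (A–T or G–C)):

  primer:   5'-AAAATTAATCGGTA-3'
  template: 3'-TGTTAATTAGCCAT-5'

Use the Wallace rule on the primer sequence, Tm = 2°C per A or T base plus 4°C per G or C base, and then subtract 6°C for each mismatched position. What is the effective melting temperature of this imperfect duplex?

28°C

Primer base counts: A=7, T=4, G=2, C=1 → A+T=11, G+C=3
Perfect-match Tm = 2(11) + 4(3) = 22 + 12 = 34°C
Mismatches (positions where the bases are not complementary): 1 (at position 2)
Effective Tm = 34 − 1×6 = 34 − 6 = 28°C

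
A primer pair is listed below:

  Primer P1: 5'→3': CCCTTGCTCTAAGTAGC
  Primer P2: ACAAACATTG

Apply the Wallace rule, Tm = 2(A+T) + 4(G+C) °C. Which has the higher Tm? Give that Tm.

Primer P1: A+T=8, G+C=9 → Tm = 2(8)+4(9) = 52°C
Primer P2: A+T=7, G+C=3 → Tm = 2(7)+4(3) = 26°C
52°C vs 26°C → primer P1 is higher.

Primer P1, 52°C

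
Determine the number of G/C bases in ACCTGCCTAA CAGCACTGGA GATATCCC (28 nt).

Counting bases: C=10, A=8, T=5, G=5
Total G or C: 5 + 10 = 15

15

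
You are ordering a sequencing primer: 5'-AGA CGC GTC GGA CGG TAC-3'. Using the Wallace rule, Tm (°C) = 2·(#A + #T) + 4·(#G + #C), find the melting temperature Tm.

60°C

Base counts: G=7, A=4, C=5, T=2
A+T = 6, G+C = 12
Tm = 2(6) + 4(12) = 12 + 48 = 60°C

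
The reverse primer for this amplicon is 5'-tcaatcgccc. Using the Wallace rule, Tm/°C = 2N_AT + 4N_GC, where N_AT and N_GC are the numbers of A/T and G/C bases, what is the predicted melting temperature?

32°C

Base counts: G=1, C=5, A=2, T=2
AT pairs contribute 4, GC pairs contribute 6.
Tm = 4·6 + 2·4 = 24 + 8 = 32°C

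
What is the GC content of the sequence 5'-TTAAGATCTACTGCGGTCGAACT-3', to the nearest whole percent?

Base counts: G=5, C=5, T=7, A=6
G+C = 5 + 5 = 10 out of 23 bases
%GC = 10/23 × 100 = 43.48% ≈ 43%

43%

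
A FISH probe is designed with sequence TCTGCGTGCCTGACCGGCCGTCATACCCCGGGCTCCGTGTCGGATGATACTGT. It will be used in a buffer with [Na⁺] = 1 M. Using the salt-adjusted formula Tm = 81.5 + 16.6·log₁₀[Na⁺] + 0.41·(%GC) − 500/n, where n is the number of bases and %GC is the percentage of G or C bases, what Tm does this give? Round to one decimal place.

98.4°C

Length n = 53. A=6, C=18, T=13, G=16
G+C = 34, so %GC = 34/53 × 100 = 64.151%
Salt term: 16.6 × (0) = 0
GC term: 0.41 × 64.151 = 26.302; length term: −500/53 = −9.434
Tm = 81.5 + (0) + 26.302 − 9.434 = 98.368 → 98.4°C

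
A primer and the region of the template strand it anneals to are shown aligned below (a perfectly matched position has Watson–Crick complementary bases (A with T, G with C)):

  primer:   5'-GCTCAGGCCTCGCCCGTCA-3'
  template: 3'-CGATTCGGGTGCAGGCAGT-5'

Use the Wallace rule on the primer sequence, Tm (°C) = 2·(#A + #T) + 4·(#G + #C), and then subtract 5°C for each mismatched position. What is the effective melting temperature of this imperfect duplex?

Primer base counts: A=2, T=3, G=5, C=9 → A+T=5, G+C=14
Perfect-match Tm = 2(5) + 4(14) = 10 + 56 = 66°C
Mismatches (positions where the bases are not complementary): 4 (at positions 4, 7, 10, 13)
Effective Tm = 66 − 4×5 = 66 − 20 = 46°C

46°C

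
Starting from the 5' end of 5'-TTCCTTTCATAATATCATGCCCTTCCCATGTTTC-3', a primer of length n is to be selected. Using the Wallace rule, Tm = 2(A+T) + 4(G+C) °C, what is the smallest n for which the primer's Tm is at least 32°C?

n = 13

First 12 bases: TTCCTTTCATAA → Tm = 30°C (< 32°C)
First 13 bases: TTCCTTTCATAAT → Tm = 32°C (≥ 32°C)
Since every base adds ≥2°C, Tm only increases with n, so the threshold is first crossed at n = 13.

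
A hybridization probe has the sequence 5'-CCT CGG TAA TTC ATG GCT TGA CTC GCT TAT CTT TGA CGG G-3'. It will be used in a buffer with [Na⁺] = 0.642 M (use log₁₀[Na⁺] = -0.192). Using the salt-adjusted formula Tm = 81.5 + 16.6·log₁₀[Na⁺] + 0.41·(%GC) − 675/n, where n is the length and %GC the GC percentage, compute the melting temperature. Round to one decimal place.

81.9°C

Length n = 40. Scanning the sequence gives T=14, G=10, C=10, A=6.
G+C = 20, so %GC = 20/40 × 100 = 50%
Salt term: 16.6 × (-0.192) = -3.187
GC term: 0.41 × 50 = 20.5; length term: −675/40 = −16.875
Tm = 81.5 + (-3.187) + 20.5 − 16.875 = 81.938 → 81.9°C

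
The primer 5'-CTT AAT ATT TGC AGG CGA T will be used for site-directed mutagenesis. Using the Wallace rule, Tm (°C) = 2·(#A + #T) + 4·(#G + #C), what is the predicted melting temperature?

Base counts: A=5, G=4, C=3, T=7
So N_AT = 12 and N_GC = 7.
Tm = 2×12 + 4×7 = 52°C

52°C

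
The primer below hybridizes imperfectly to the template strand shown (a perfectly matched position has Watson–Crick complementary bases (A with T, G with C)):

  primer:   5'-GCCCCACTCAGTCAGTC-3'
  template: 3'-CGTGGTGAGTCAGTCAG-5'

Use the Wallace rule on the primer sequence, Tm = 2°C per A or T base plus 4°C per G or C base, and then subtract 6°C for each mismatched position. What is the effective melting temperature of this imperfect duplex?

50°C

Primer base counts: A=3, T=3, G=3, C=8 → A+T=6, G+C=11
Perfect-match Tm = 2(6) + 4(11) = 12 + 44 = 56°C
Mismatches (positions where the bases are not complementary): 1 (at position 3)
Effective Tm = 56 − 1×6 = 56 − 6 = 50°C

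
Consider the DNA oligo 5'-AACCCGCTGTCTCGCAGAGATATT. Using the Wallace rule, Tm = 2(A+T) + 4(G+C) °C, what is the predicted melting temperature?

Counting bases: C=7, G=5, T=6, A=6
A+T = 12, G+C = 12
Tm = 2×12 + 4×12 = 72°C

72°C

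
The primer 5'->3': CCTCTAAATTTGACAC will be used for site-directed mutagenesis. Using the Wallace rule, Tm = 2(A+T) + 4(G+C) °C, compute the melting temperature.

44°C

Base counts: T=5, G=1, C=5, A=5
A+T = 10, G+C = 6
Tm = 2×10 + 4×6 = 44°C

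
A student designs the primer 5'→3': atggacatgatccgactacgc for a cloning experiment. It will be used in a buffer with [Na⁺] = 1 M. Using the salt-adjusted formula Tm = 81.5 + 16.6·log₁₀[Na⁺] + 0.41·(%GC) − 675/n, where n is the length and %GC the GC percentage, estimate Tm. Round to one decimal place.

70.8°C

Length n = 21. Base counts: G=5, A=6, C=6, T=4
G+C = 11, so %GC = 11/21 × 100 = 52.381%
Salt term: 16.6 × (0) = 0
GC term: 0.41 × 52.381 = 21.476; length term: −675/21 = −32.143
Tm = 81.5 + (0) + 21.476 − 32.143 = 70.833 → 70.8°C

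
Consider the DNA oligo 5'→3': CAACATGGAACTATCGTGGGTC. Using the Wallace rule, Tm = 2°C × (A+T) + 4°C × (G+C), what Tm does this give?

66°C

Scanning the sequence gives G=6, A=6, T=5, C=5.
A+T = 11, G+C = 11
Tm = 4·11 + 2·11 = 44 + 22 = 66°C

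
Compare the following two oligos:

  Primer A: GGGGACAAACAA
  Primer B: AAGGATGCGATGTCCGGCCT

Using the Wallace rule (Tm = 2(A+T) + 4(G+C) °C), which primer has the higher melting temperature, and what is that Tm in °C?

Primer B, 64°C

Primer A: A+T=6, G+C=6 → Tm = 2(6)+4(6) = 36°C
Primer B: A+T=8, G+C=12 → Tm = 2(8)+4(12) = 64°C
36°C vs 64°C → primer B is higher.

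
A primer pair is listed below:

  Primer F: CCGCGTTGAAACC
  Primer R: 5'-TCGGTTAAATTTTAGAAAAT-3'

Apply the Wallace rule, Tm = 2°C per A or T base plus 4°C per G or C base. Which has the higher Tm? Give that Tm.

Primer F: A+T=5, G+C=8 → Tm = 2(5)+4(8) = 42°C
Primer R: A+T=16, G+C=4 → Tm = 2(16)+4(4) = 48°C
42°C vs 48°C → primer R is higher.

Primer R, 48°C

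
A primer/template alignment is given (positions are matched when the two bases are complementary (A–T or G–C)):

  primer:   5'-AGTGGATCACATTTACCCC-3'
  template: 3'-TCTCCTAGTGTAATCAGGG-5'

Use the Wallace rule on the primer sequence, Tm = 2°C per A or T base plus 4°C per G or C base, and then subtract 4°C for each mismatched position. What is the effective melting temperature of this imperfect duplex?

Primer base counts: A=5, T=5, G=3, C=6 → A+T=10, G+C=9
Perfect-match Tm = 2(10) + 4(9) = 20 + 36 = 56°C
Mismatches (positions where the bases are not complementary): 4 (at positions 3, 14, 15, 16)
Effective Tm = 56 − 4×4 = 56 − 16 = 40°C

40°C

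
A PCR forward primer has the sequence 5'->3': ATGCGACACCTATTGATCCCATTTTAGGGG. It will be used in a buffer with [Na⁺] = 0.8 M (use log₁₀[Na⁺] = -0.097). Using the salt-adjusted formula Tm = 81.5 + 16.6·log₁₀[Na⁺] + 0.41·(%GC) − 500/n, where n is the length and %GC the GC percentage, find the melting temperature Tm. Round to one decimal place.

Length n = 30. Counting bases: A=7, G=7, T=9, C=7
G+C = 14, so %GC = 14/30 × 100 = 46.667%
Salt term: 16.6 × (-0.097) = -1.61
GC term: 0.41 × 46.667 = 19.133; length term: −500/30 = −16.667
Tm = 81.5 + (-1.61) + 19.133 − 16.667 = 82.356 → 82.4°C

82.4°C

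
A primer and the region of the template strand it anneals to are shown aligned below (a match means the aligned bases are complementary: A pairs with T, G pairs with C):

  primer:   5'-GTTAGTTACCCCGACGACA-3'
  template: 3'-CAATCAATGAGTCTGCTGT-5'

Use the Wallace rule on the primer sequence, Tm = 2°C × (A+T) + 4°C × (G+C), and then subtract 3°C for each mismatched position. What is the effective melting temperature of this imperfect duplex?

Primer base counts: A=5, T=4, G=4, C=6 → A+T=9, G+C=10
Perfect-match Tm = 2(9) + 4(10) = 18 + 40 = 58°C
Mismatches (positions where the bases are not complementary): 2 (at positions 10, 12)
Effective Tm = 58 − 2×3 = 58 − 6 = 52°C

52°C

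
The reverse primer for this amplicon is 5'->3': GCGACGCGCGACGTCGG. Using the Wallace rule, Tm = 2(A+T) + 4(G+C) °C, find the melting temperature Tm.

C=6, T=1, G=8, A=2
So N_AT = 3 and N_GC = 14.
Tm = 2×3 + 4×14 = 62°C

62°C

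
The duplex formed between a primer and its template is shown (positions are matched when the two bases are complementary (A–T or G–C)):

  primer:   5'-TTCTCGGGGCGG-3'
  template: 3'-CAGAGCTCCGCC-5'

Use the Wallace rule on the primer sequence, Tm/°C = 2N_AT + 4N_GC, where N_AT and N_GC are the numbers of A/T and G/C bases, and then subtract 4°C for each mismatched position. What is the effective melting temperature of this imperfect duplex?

34°C

Primer base counts: A=0, T=3, G=6, C=3 → A+T=3, G+C=9
Perfect-match Tm = 2(3) + 4(9) = 6 + 36 = 42°C
Mismatches (positions where the bases are not complementary): 2 (at positions 1, 7)
Effective Tm = 42 − 2×4 = 42 − 8 = 34°C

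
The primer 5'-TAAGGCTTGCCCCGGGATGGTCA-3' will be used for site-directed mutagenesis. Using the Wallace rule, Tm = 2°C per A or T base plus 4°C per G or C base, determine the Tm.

G=8, T=5, A=4, C=6
AT pairs contribute 9, GC pairs contribute 14.
Tm = 2(9) + 4(14) = 18 + 56 = 74°C

74°C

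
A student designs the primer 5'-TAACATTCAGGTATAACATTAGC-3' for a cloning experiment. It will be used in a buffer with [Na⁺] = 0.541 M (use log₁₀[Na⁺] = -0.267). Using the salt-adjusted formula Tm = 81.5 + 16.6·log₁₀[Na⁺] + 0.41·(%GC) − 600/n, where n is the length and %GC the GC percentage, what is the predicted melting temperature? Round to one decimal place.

63.5°C

Length n = 23. T=7, A=9, G=3, C=4
G+C = 7, so %GC = 7/23 × 100 = 30.435%
Salt term: 16.6 × (-0.267) = -4.432
GC term: 0.41 × 30.435 = 12.478; length term: −600/23 = −26.087
Tm = 81.5 + (-4.432) + 12.478 − 26.087 = 63.459 → 63.5°C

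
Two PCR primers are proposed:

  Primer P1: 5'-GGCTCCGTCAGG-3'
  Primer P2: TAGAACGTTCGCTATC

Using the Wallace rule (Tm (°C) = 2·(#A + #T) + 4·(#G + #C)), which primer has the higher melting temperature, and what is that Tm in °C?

Primer P2, 46°C

Primer P1: A+T=3, G+C=9 → Tm = 2(3)+4(9) = 42°C
Primer P2: A+T=9, G+C=7 → Tm = 2(9)+4(7) = 46°C
42°C vs 46°C → primer P2 is higher.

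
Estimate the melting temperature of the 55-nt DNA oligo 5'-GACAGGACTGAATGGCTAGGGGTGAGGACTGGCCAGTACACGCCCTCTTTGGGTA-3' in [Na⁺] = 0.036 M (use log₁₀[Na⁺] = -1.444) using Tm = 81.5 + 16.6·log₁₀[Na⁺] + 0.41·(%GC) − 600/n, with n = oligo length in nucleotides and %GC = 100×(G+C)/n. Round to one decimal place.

70.5°C

Length n = 55. C=12, T=11, G=20, A=12
G+C = 32, so %GC = 32/55 × 100 = 58.182%
Salt term: 16.6 × (-1.444) = -23.97
GC term: 0.41 × 58.182 = 23.855; length term: −600/55 = −10.909
Tm = 81.5 + (-23.97) + 23.855 − 10.909 = 70.476 → 70.5°C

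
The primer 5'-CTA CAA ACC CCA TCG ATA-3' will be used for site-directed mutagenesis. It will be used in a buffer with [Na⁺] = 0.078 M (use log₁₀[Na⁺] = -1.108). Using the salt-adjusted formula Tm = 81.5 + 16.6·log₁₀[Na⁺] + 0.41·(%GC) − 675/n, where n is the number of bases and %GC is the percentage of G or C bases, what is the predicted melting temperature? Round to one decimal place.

43.8°C

Length n = 18. Scanning the sequence gives C=7, A=7, G=1, T=3.
G+C = 8, so %GC = 8/18 × 100 = 44.444%
Salt term: 16.6 × (-1.108) = -18.393
GC term: 0.41 × 44.444 = 18.222; length term: −675/18 = −37.5
Tm = 81.5 + (-18.393) + 18.222 − 37.5 = 43.829 → 43.8°C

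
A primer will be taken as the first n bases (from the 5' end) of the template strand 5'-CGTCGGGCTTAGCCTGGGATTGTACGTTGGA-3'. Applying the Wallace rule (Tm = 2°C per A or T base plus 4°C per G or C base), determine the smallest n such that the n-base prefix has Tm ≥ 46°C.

n = 14

First 13 bases: CGTCGGGCTTAGC → Tm = 44°C (< 46°C)
First 14 bases: CGTCGGGCTTAGCC → Tm = 48°C (≥ 46°C)
Since every base adds ≥2°C, Tm only increases with n, so the threshold is first crossed at n = 14.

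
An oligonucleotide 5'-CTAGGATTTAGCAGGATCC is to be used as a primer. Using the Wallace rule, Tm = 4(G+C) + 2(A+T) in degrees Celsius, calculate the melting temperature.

Scanning the sequence gives G=5, T=5, A=5, C=4.
So N_AT = 10 and N_GC = 9.
Tm = 2(10) + 4(9) = 20 + 36 = 56°C

56°C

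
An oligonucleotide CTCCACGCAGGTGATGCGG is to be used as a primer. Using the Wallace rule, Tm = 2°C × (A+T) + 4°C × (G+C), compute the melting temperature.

64°C

Counting bases: T=3, C=6, G=7, A=3
So N_AT = 6 and N_GC = 13.
Tm = 2(6) + 4(13) = 12 + 52 = 64°C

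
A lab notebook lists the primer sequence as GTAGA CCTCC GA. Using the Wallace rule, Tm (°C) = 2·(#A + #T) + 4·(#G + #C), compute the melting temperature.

38°C

G=3, T=2, C=4, A=3
A+T = 5, G+C = 7
Tm = 2(5) + 4(7) = 10 + 28 = 38°C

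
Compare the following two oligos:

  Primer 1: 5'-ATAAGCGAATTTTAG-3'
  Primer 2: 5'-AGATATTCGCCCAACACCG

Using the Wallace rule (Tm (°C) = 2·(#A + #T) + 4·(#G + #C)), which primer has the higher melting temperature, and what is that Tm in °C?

Primer 2, 58°C

Primer 1: A+T=11, G+C=4 → Tm = 2(11)+4(4) = 38°C
Primer 2: A+T=9, G+C=10 → Tm = 2(9)+4(10) = 58°C
38°C vs 58°C → primer 2 is higher.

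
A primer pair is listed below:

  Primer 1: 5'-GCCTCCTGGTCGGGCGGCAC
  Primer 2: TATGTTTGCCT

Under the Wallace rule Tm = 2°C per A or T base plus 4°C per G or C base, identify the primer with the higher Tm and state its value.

Primer 1: A+T=4, G+C=16 → Tm = 2(4)+4(16) = 72°C
Primer 2: A+T=7, G+C=4 → Tm = 2(7)+4(4) = 30°C
72°C vs 30°C → primer 1 is higher.

Primer 1, 72°C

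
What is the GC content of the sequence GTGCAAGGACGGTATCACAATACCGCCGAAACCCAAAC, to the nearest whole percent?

Scanning the sequence gives A=14, G=8, C=12, T=4.
G+C = 8 + 12 = 20 out of 38 bases
%GC = 20/38 × 100 = 52.63% ≈ 53%

53%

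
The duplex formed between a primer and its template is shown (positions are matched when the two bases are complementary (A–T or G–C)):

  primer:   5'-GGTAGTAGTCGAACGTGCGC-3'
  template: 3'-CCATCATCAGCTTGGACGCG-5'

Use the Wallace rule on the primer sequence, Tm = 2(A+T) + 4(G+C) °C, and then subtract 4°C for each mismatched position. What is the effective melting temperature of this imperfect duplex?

60°C

Primer base counts: A=4, T=4, G=8, C=4 → A+T=8, G+C=12
Perfect-match Tm = 2(8) + 4(12) = 16 + 48 = 64°C
Mismatches (positions where the bases are not complementary): 1 (at position 15)
Effective Tm = 64 − 1×4 = 64 − 4 = 60°C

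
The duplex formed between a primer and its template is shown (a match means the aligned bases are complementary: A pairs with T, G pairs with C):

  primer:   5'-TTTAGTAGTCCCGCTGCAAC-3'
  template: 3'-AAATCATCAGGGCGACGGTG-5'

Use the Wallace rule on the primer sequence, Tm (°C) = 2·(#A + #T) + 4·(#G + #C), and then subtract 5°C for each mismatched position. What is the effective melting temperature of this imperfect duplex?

Primer base counts: A=4, T=6, G=4, C=6 → A+T=10, G+C=10
Perfect-match Tm = 2(10) + 4(10) = 20 + 40 = 60°C
Mismatches (positions where the bases are not complementary): 1 (at position 18)
Effective Tm = 60 − 1×5 = 60 − 5 = 55°C

55°C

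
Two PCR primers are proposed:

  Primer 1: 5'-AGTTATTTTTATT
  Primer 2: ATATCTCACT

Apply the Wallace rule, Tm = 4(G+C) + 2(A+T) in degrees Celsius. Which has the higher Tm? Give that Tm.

Primer 1: A+T=12, G+C=1 → Tm = 2(12)+4(1) = 28°C
Primer 2: A+T=7, G+C=3 → Tm = 2(7)+4(3) = 26°C
28°C vs 26°C → primer 1 is higher.

Primer 1, 28°C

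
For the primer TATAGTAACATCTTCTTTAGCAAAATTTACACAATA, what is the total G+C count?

Base counts: T=13, A=15, C=6, G=2
Total G or C: 2 + 6 = 8

8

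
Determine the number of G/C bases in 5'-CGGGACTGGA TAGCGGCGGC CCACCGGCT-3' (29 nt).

22

Counting bases: T=3, C=10, A=4, G=12
G+C = 12 + 10 = 22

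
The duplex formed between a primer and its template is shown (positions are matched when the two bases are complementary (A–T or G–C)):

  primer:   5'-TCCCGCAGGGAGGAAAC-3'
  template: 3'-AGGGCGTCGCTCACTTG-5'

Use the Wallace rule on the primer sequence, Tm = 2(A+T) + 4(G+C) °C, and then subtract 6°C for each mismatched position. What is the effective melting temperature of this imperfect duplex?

Primer base counts: A=5, T=1, G=6, C=5 → A+T=6, G+C=11
Perfect-match Tm = 2(6) + 4(11) = 12 + 44 = 56°C
Mismatches (positions where the bases are not complementary): 3 (at positions 9, 13, 14)
Effective Tm = 56 − 3×6 = 56 − 18 = 38°C

38°C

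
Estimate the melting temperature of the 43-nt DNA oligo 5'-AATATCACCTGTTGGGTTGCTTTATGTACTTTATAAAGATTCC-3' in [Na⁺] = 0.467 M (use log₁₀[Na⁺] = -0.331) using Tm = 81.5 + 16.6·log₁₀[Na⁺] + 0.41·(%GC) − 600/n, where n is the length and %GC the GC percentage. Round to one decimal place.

75.4°C

Length n = 43. C=7, G=7, A=11, T=18
G+C = 14, so %GC = 14/43 × 100 = 32.558%
Salt term: 16.6 × (-0.331) = -5.495
GC term: 0.41 × 32.558 = 13.349; length term: −600/43 = −13.953
Tm = 81.5 + (-5.495) + 13.349 − 13.953 = 75.401 → 75.4°C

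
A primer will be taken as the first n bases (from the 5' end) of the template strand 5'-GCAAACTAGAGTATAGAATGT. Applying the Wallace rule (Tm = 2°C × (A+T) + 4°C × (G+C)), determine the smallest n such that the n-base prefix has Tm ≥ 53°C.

n = 20

First 19 bases: GCAAACTAGAGTATAGAAT → Tm = 50°C (< 53°C)
First 20 bases: GCAAACTAGAGTATAGAATG → Tm = 54°C (≥ 53°C)
Since every base adds ≥2°C, Tm only increases with n, so the threshold is first crossed at n = 20.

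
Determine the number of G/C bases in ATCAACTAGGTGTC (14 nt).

6

Base counts: T=4, G=3, A=4, C=3
Total G or C: 3 + 3 = 6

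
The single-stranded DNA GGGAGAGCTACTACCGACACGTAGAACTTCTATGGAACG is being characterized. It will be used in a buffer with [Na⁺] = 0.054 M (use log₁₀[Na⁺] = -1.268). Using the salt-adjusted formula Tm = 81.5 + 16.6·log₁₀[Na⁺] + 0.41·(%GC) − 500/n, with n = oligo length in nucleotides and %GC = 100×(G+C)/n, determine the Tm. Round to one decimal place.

Length n = 39. Counting bases: G=11, A=12, T=7, C=9
G+C = 20, so %GC = 20/39 × 100 = 51.282%
Salt term: 16.6 × (-1.268) = -21.049
GC term: 0.41 × 51.282 = 21.026; length term: −500/39 = −12.821
Tm = 81.5 + (-21.049) + 21.026 − 12.821 = 68.656 → 68.7°C

68.7°C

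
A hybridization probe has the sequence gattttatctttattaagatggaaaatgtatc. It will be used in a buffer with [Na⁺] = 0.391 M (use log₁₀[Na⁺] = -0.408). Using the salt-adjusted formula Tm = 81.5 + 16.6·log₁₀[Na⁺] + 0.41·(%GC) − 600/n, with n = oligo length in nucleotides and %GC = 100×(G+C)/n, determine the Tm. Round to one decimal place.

Length n = 32. Scanning the sequence gives C=2, G=5, A=11, T=14.
G+C = 7, so %GC = 7/32 × 100 = 21.875%
Salt term: 16.6 × (-0.408) = -6.773
GC term: 0.41 × 21.875 = 8.969; length term: −600/32 = −18.75
Tm = 81.5 + (-6.773) + 8.969 − 18.75 = 64.946 → 64.9°C

64.9°C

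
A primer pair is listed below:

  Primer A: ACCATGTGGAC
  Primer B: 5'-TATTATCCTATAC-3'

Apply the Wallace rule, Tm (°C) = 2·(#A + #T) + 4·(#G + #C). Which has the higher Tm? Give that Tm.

Primer A, 34°C

Primer A: A+T=5, G+C=6 → Tm = 2(5)+4(6) = 34°C
Primer B: A+T=10, G+C=3 → Tm = 2(10)+4(3) = 32°C
34°C vs 32°C → primer A is higher.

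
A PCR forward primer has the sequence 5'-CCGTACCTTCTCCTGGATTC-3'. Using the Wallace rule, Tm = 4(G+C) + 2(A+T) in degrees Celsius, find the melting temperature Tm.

62°C

Base counts: A=2, T=7, G=3, C=8
A+T = 9, G+C = 11
Tm = 2(9) + 4(11) = 18 + 44 = 62°C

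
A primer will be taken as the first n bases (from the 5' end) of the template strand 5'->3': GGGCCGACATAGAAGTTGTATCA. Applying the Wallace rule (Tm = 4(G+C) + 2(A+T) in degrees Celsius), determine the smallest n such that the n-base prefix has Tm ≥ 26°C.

n = 7

First 6 bases: GGGCCG → Tm = 24°C (< 26°C)
First 7 bases: GGGCCGA → Tm = 26°C (≥ 26°C)
Since every base adds ≥2°C, Tm only increases with n, so the threshold is first crossed at n = 7.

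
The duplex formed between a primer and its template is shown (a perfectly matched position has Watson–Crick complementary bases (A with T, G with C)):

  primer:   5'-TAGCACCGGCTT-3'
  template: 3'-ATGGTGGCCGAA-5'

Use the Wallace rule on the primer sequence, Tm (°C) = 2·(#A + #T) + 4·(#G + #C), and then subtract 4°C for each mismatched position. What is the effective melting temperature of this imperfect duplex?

34°C

Primer base counts: A=2, T=3, G=3, C=4 → A+T=5, G+C=7
Perfect-match Tm = 2(5) + 4(7) = 10 + 28 = 38°C
Mismatches (positions where the bases are not complementary): 1 (at position 3)
Effective Tm = 38 − 1×4 = 38 − 4 = 34°C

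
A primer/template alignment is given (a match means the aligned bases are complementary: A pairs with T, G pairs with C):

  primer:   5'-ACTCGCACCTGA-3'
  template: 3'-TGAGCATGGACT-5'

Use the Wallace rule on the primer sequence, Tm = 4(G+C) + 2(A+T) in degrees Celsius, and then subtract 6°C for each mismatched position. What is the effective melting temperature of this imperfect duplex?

32°C

Primer base counts: A=3, T=2, G=2, C=5 → A+T=5, G+C=7
Perfect-match Tm = 2(5) + 4(7) = 10 + 28 = 38°C
Mismatches (positions where the bases are not complementary): 1 (at position 6)
Effective Tm = 38 − 1×6 = 38 − 6 = 32°C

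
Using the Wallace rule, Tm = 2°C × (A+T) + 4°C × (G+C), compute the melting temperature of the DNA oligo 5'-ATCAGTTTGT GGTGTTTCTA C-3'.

58°C

Counting bases: C=3, T=10, G=5, A=3
AT pairs contribute 13, GC pairs contribute 8.
Tm = 4·8 + 2·13 = 32 + 26 = 58°C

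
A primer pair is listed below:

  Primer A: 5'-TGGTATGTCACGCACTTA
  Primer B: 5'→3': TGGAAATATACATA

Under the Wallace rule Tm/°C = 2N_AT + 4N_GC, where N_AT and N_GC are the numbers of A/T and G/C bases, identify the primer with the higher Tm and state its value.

Primer A, 52°C

Primer A: A+T=10, G+C=8 → Tm = 2(10)+4(8) = 52°C
Primer B: A+T=11, G+C=3 → Tm = 2(11)+4(3) = 34°C
52°C vs 34°C → primer A is higher.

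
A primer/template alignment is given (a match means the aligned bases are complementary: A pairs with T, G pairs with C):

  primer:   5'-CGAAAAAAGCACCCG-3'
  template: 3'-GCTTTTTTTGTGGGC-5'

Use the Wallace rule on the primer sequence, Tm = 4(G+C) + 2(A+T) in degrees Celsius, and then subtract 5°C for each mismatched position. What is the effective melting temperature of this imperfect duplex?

Primer base counts: A=7, T=0, G=3, C=5 → A+T=7, G+C=8
Perfect-match Tm = 2(7) + 4(8) = 14 + 32 = 46°C
Mismatches (positions where the bases are not complementary): 1 (at position 9)
Effective Tm = 46 − 1×5 = 46 − 5 = 41°C

41°C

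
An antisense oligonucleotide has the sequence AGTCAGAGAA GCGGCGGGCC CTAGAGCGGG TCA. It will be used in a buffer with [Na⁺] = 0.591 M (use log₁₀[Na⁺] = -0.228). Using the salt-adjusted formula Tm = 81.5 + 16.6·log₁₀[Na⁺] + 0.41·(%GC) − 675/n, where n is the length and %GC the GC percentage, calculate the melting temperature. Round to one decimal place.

84.6°C

Length n = 33. Counting bases: T=3, C=8, A=8, G=14
G+C = 22, so %GC = 22/33 × 100 = 66.667%
Salt term: 16.6 × (-0.228) = -3.785
GC term: 0.41 × 66.667 = 27.333; length term: −675/33 = −20.455
Tm = 81.5 + (-3.785) + 27.333 − 20.455 = 84.593 → 84.6°C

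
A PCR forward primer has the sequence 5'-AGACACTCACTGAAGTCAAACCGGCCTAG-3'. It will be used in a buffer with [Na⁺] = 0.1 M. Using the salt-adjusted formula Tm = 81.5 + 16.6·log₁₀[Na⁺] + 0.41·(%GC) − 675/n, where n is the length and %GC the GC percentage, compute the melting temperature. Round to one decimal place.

Length n = 29. Counting bases: G=6, T=4, A=10, C=9
G+C = 15, so %GC = 15/29 × 100 = 51.724%
Salt term: 16.6 × (-1) = -16.6
GC term: 0.41 × 51.724 = 21.207; length term: −675/29 = −23.276
Tm = 81.5 + (-16.6) + 21.207 − 23.276 = 62.831 → 62.8°C

62.8°C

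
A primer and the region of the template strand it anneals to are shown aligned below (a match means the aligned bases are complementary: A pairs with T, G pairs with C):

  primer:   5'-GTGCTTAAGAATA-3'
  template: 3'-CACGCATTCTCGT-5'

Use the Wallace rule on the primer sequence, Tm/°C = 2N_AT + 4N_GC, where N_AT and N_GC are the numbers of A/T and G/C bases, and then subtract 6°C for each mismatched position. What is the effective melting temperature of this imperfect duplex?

Primer base counts: A=5, T=4, G=3, C=1 → A+T=9, G+C=4
Perfect-match Tm = 2(9) + 4(4) = 18 + 16 = 34°C
Mismatches (positions where the bases are not complementary): 3 (at positions 5, 11, 12)
Effective Tm = 34 − 3×6 = 34 − 18 = 16°C

16°C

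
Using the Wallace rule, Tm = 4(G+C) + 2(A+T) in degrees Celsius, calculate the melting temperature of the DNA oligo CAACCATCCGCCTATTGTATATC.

66°C

Counting bases: C=8, T=7, A=6, G=2
AT pairs contribute 13, GC pairs contribute 10.
Tm = 2(13) + 4(10) = 26 + 40 = 66°C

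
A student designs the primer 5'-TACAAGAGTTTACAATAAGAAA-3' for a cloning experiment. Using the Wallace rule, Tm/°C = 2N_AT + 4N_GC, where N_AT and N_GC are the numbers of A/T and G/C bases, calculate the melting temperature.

Scanning the sequence gives C=2, G=3, T=5, A=12.
AT pairs contribute 17, GC pairs contribute 5.
Tm = 2×17 + 4×5 = 54°C

54°C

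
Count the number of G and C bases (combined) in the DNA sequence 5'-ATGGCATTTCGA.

A=3, C=2, T=4, G=3
G+C = 3 + 2 = 5

5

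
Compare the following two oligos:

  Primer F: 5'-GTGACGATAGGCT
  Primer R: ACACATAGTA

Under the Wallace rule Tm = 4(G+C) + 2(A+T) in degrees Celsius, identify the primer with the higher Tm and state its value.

Primer F, 40°C

Primer F: A+T=6, G+C=7 → Tm = 2(6)+4(7) = 40°C
Primer R: A+T=7, G+C=3 → Tm = 2(7)+4(3) = 26°C
40°C vs 26°C → primer F is higher.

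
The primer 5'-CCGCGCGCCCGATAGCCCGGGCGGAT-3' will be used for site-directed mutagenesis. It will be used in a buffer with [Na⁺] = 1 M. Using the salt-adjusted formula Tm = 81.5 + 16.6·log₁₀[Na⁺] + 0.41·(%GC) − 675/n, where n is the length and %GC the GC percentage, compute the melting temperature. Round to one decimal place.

Length n = 26. T=2, G=10, A=3, C=11
G+C = 21, so %GC = 21/26 × 100 = 80.769%
Salt term: 16.6 × (0) = 0
GC term: 0.41 × 80.769 = 33.115; length term: −675/26 = −25.962
Tm = 81.5 + (0) + 33.115 − 25.962 = 88.653 → 88.7°C

88.7°C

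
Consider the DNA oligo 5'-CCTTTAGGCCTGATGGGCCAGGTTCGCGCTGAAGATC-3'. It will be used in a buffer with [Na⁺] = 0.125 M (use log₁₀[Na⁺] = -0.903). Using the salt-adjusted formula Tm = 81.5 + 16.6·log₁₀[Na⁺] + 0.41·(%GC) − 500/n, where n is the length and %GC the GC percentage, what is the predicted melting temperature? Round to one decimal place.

Length n = 37. Scanning the sequence gives G=12, A=6, C=10, T=9.
G+C = 22, so %GC = 22/37 × 100 = 59.459%
Salt term: 16.6 × (-0.903) = -14.99
GC term: 0.41 × 59.459 = 24.378; length term: −500/37 = −13.514
Tm = 81.5 + (-14.99) + 24.378 − 13.514 = 77.374 → 77.4°C

77.4°C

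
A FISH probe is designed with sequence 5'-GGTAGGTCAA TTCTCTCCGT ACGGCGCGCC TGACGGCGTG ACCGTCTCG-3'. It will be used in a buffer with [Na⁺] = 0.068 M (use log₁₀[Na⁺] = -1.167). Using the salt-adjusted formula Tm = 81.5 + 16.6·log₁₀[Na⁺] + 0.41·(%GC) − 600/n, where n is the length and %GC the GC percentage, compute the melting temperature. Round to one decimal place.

76.7°C

Length n = 49. Scanning the sequence gives T=11, C=16, G=16, A=6.
G+C = 32, so %GC = 32/49 × 100 = 65.306%
Salt term: 16.6 × (-1.167) = -19.372
GC term: 0.41 × 65.306 = 26.775; length term: −600/49 = −12.245
Tm = 81.5 + (-19.372) + 26.775 − 12.245 = 76.658 → 76.7°C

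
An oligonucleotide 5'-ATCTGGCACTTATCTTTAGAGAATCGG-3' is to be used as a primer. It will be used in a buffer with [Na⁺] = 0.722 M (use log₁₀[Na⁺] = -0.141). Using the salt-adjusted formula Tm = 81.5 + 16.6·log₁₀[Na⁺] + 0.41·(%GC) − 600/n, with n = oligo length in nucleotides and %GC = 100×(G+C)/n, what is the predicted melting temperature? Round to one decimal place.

73.6°C

Length n = 27. G=6, T=9, C=5, A=7
G+C = 11, so %GC = 11/27 × 100 = 40.741%
Salt term: 16.6 × (-0.141) = -2.341
GC term: 0.41 × 40.741 = 16.704; length term: −600/27 = −22.222
Tm = 81.5 + (-2.341) + 16.704 − 22.222 = 73.641 → 73.6°C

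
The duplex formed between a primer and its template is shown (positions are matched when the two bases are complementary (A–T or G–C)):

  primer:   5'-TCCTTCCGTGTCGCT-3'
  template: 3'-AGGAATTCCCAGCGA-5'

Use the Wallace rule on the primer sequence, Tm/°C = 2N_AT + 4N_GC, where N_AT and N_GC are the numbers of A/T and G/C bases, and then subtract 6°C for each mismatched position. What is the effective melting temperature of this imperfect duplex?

30°C

Primer base counts: A=0, T=6, G=3, C=6 → A+T=6, G+C=9
Perfect-match Tm = 2(6) + 4(9) = 12 + 36 = 48°C
Mismatches (positions where the bases are not complementary): 3 (at positions 6, 7, 9)
Effective Tm = 48 − 3×6 = 48 − 18 = 30°C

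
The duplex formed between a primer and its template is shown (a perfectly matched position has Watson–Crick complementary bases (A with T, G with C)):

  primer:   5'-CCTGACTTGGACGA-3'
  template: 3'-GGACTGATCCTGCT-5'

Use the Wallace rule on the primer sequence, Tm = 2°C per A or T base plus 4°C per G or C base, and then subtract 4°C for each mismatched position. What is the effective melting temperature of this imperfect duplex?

Primer base counts: A=3, T=3, G=4, C=4 → A+T=6, G+C=8
Perfect-match Tm = 2(6) + 4(8) = 12 + 32 = 44°C
Mismatches (positions where the bases are not complementary): 1 (at position 8)
Effective Tm = 44 − 1×4 = 44 − 4 = 40°C

40°C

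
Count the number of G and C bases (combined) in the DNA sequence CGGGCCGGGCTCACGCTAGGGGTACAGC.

21

Base counts: A=4, C=9, T=3, G=12
Total G or C: 12 + 9 = 21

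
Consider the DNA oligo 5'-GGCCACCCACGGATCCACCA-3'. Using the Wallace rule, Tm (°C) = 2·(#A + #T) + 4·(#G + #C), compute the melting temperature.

Scanning the sequence gives G=4, T=1, A=5, C=10.
A+T = 6, G+C = 14
Tm = 2×6 + 4×14 = 68°C

68°C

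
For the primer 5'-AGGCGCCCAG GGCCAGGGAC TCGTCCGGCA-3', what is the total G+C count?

23

T=2, A=5, G=12, C=11
G+C = 12 + 11 = 23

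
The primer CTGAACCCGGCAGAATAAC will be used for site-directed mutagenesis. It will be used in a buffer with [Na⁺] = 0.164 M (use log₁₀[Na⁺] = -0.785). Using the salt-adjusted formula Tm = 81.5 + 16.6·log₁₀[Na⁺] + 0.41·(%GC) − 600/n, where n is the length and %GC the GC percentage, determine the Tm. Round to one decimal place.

Length n = 19. Scanning the sequence gives T=2, C=6, A=7, G=4.
G+C = 10, so %GC = 10/19 × 100 = 52.632%
Salt term: 16.6 × (-0.785) = -13.031
GC term: 0.41 × 52.632 = 21.579; length term: −600/19 = −31.579
Tm = 81.5 + (-13.031) + 21.579 − 31.579 = 58.469 → 58.5°C

58.5°C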